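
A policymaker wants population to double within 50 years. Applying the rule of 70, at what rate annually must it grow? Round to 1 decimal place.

70 / 50 ≈ 1.40, so about 1.4% annually.

about 1.4% annually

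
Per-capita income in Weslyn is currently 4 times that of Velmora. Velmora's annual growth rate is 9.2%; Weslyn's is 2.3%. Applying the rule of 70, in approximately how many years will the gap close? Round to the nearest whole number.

about 20 years

What matters is the difference: 6.9 pp.
Rule of 70 on the gap: the ratio halves every 70/6.9 ≈ 10.14 years.
A 4 times gap closes after 2 halvings: 2 × 10.14 ≈ 20 years.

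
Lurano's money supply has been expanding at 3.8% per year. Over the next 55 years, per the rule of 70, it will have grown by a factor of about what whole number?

At 3.8% one doubling takes ≈ 18.42 years; 55 years is 3 of them, so ×8.

approximately 8 times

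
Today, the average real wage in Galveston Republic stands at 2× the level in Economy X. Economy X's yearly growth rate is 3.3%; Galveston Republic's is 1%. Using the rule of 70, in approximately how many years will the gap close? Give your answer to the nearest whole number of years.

The growth-rate gap is 3.3% − 1% = 2.3 percentage points.
So the ratio between them halves every 70/2.3 ≈ 30.43 years.
A 2× gap closes after 1 halving: 1 × 30.43 ≈ 30 years.

roughly 30 years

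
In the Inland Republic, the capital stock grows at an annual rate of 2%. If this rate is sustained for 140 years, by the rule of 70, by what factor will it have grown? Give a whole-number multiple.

At 2% one doubling takes ≈ 35.00 years; 140 years is 4 of them, so ×16.

about 16 times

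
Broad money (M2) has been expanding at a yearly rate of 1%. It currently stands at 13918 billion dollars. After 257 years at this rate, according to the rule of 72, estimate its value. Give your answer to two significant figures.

roughly 170000 billion dollars

It doubles every 72/1 ≈ 72.00 years, so 257 years is 3.57 doublings.
2^3.57 ≈ 11.88; 13918 × 11.88 ≈ 170000 billion dollars.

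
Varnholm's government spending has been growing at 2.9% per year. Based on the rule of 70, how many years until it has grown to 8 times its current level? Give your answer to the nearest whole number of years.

At 2.9% it doubles every 70/2.9 ≈ 24.14 years.
8× is 3 doublings, so 3 × 24.14 ≈ 72 years.

≈ 72 years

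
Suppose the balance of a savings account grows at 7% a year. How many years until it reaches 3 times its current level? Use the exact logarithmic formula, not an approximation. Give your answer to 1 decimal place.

t = ln(3) / ln(1 + 0.07) = 1.0986 / 0.067659 ≈ 16.24.

16.2 years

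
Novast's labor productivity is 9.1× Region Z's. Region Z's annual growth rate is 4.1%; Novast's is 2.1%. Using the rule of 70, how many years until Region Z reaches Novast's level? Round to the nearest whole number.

What matters is the difference: 2 pp.
Rule of 70 on the gap: the ratio halves every 70/2 ≈ 35.00 years.
A 9.1× gap takes log₂(9.1) ≈ 3.19 halvings to close: 3.19 × 35.00 ≈ 112 years.

roughly 112 years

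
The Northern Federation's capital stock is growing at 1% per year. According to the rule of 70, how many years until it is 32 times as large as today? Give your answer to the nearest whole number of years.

approximately 350 years

One doubling takes 70/1 = 70.00 years.
Getting to 32× needs 5 doublings: 5 × 70.00 ≈ 350 years.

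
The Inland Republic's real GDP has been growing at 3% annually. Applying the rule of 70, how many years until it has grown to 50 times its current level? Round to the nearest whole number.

At 3% it doubles every 70/3 ≈ 23.33 years.
Reaching 50× takes log₂(50) ≈ 5.64 doublings.
5.64 × 23.33 ≈ 132 years.

around 132 years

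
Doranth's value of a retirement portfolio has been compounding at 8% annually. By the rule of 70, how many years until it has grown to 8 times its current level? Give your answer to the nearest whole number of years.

≈ 26 years

One doubling takes 70/8 = 8.75 years.
Getting to 8× needs 3 doublings: 3 × 8.75 ≈ 26 years.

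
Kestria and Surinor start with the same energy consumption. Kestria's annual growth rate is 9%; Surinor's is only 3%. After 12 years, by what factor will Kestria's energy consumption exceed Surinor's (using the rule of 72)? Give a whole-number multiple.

Kestria pulls ahead at 6 pp per year, so the ratio doubles every 72/6 ≈ 12.00 years.
In 12 years that's 1.00 doublings: 2^1.00 ≈ 2.

about 2 times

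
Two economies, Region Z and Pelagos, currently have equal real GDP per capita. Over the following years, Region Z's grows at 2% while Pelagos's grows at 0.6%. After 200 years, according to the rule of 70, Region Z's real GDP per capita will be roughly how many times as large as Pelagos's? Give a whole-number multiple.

Region Z pulls ahead at 1.4 pp per year, so the ratio doubles every 70/1.4 ≈ 50.00 years.
In 200 years that's 4.00 doublings: 2^4.00 ≈ 16.

≈ 16 times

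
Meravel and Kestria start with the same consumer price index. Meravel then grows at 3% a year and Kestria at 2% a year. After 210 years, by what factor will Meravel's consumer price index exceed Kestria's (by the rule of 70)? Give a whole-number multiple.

around 8 times

Only the 1-point difference matters.
70/1 ≈ 70.00 years per doubling of the ratio; 210 years gives 3.00 doublings, so ≈ 8×.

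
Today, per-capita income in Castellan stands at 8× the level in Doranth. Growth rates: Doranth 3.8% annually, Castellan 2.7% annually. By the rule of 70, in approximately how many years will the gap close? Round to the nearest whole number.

Doranth gains on Castellan at 3.8% − 2.7% = 1.1 points a year.
At that relative rate the gap halves every 70/1.1 ≈ 63.64 years.
An 8× gap closes after 3 halvings: 3 × 63.64 ≈ 191 years.

≈ 191 years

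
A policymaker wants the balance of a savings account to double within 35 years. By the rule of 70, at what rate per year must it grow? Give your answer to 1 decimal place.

70 / 35 ≈ 2.00, so about 2.0% per year.

≈ 2.0% per year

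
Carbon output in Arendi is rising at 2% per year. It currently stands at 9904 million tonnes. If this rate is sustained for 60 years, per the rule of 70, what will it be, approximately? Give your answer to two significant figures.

about 32000 million tonnes

Doubling time ≈ 70/2 = 35.00 years.
60 years is 60/35.00 ≈ 1.71 doublings, a factor of 2^1.71 ≈ 3.27.
9904 × 3.27 ≈ 32000 million tonnes.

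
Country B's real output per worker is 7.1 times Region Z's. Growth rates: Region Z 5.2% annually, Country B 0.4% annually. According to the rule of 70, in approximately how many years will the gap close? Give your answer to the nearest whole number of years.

approximately 41 years

What matters is the difference: 4.8 pp.
Rule of 70 on the gap: the ratio halves every 70/4.8 ≈ 14.58 years.
A 7.1 times gap takes log₂(7.1) ≈ 2.83 halvings to close: 2.83 × 14.58 ≈ 41 years.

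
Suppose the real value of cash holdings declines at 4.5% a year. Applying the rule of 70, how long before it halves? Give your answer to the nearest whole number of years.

The rule works in reverse for decay: 70/4.5 ≈ 15.56 years to halve.

≈ 16 years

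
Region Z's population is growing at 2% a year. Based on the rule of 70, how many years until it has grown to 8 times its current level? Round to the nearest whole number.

Doubling time ≈ 70/2 = 35.00 years.
Getting to 8× needs 3 doublings: 3 × 35.00 ≈ 105 years.

about 105 years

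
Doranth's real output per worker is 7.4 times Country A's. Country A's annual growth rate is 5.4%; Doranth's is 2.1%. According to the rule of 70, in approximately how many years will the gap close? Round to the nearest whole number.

What matters is the difference: 3.3 pp.
Rule of 70 on the gap: the ratio halves every 70/3.3 ≈ 21.21 years.
A 7.4 times gap takes log₂(7.4) ≈ 2.89 halvings to close: 2.89 × 21.21 ≈ 61 years.

roughly 61 years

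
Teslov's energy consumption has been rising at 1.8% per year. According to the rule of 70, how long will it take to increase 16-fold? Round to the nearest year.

At 1.8% it doubles every 70/1.8 ≈ 38.89 years.
16× is 4 doublings, so 4 × 38.89 ≈ 156 years.

about 156 years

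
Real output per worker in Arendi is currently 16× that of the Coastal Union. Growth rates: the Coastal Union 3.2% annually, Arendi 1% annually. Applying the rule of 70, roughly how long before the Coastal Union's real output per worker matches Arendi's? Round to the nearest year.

The growth-rate gap is 3.2% − 1% = 2.2 percentage points.
So the ratio between them halves every 70/2.2 ≈ 31.82 years.
A 16× gap closes after 4 halvings: 4 × 31.82 ≈ 127 years.

approximately 127 years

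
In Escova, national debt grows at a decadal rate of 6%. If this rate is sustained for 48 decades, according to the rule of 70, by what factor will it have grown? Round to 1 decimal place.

approximately 17.3 times

Doubling time ≈ 70/6 = 11.67 decades.
48 decades / 11.67 ≈ 4.11 doublings → factor 2^4.11 ≈ 17.3.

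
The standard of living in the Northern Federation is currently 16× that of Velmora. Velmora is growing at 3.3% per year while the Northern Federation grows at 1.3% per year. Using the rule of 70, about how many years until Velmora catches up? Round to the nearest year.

≈ 140 years

Velmora gains on the Northern Federation at 3.3% − 1.3% = 2 points a year.
At that relative rate the gap halves every 70/2 ≈ 35.00 years.
A 16× gap closes after 4 halvings: 4 × 35.00 ≈ 140 years.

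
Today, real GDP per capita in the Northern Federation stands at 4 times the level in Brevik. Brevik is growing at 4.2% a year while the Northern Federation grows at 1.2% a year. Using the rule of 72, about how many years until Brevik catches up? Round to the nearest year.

about 48 years

Brevik gains on the Northern Federation at 4.2% − 1.2% = 3 points a year.
At that relative rate the gap halves every 72/3 ≈ 24.00 years.
A 4 times gap closes after 2 halvings: 2 × 24.00 ≈ 48 years.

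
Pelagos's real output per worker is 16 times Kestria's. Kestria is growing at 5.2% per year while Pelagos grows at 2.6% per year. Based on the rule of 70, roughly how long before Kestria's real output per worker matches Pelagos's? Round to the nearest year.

approximately 108 years

The growth-rate gap is 5.2% − 2.6% = 2.6 percentage points.
So the ratio between them halves every 70/2.6 ≈ 26.92 years.
A 16 times gap closes after 4 halvings: 4 × 26.92 ≈ 108 years.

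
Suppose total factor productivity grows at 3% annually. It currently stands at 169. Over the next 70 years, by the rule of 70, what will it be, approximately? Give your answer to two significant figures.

about 1400

Doubling time ≈ 70/3 = 23.33 years.
70 years is 70/23.33 ≈ 3.00 doublings, a factor of 2^3.00 ≈ 8.00.
169 × 8.00 ≈ 1400.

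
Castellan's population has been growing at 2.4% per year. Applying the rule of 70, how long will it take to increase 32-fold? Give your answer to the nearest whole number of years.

approximately 146 years

At 2.4% it doubles every 70/2.4 ≈ 29.17 years.
32× is 5 doublings, so 5 × 29.17 ≈ 146 years.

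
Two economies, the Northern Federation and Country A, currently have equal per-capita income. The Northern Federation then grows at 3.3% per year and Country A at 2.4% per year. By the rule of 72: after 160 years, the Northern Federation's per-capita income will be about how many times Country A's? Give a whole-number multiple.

≈ 4 times

Only the 0.9-point difference matters.
72/0.9 ≈ 80.00 years per doubling of the ratio; 160 years gives 2.00 doublings, so ≈ 4×.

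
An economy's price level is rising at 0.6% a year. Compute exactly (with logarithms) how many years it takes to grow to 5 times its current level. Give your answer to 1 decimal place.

269.0 years

t = ln(5) / ln(1 + 0.006) = 1.6094 / 0.005982 ≈ 269.04.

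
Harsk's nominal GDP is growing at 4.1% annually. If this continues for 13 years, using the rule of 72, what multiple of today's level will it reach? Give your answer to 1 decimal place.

Doubles every ≈ 17.56 years (72/4.1).
13 years is 0.74 doublings; 2^0.74 ≈ 1.7×.

≈ 1.7 times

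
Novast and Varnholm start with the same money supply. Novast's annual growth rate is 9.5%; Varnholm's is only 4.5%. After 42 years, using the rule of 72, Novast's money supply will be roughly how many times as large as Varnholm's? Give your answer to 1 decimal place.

Novast pulls ahead at 5 pp per year, so the ratio doubles every 72/5 ≈ 14.40 years.
In 42 years that's 2.92 doublings: 2^2.92 ≈ 7.6.

≈ 7.6 times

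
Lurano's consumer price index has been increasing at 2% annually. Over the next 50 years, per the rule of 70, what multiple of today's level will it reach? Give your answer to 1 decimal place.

Doubling time ≈ 70/2 = 35.00 years.
50 years / 35.00 ≈ 1.43 doublings → factor 2^1.43 ≈ 2.7.

approximately 2.7 times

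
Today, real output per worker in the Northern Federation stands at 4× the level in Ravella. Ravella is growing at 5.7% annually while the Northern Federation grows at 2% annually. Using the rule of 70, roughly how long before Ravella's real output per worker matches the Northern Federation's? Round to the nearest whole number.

The growth-rate gap is 5.7% − 2% = 3.7 percentage points.
So the ratio between them halves every 70/3.7 ≈ 18.92 years.
A 4× gap closes after 2 halvings: 2 × 18.92 ≈ 38 years.

≈ 38 years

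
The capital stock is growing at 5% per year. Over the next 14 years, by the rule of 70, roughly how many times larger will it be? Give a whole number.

At 5% one doubling takes ≈ 14.00 years; 14 years is 1 of them, so ×2.

around 2 times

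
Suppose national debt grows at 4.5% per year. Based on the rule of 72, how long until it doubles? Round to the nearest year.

approximately 16 years

72/4.5 ≈ 16.00, so it doubles roughly every 16 years.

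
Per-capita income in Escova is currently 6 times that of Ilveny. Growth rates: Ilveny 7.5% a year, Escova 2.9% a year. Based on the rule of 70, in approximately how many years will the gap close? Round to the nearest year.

approximately 39 years

What matters is the difference: 4.6 pp.
Rule of 70 on the gap: the ratio halves every 70/4.6 ≈ 15.22 years.
A 6 times gap takes log₂(6) ≈ 2.58 halvings to close: 2.58 × 15.22 ≈ 39 years.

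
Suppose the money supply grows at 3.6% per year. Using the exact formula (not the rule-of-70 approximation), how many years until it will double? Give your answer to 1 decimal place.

19.6 years

t = ln(2) / ln(1 + 0.036) = 0.6931 / 0.035367 ≈ 19.60.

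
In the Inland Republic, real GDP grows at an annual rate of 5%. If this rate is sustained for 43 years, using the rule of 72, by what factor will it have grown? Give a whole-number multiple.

about 8 times

At 5% one doubling takes ≈ 14.40 years; 43 years is 3 of them, so ×8.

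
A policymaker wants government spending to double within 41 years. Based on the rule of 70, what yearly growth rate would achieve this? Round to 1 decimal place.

70 / 41 ≈ 1.71, so about 1.7% per year.

about 1.7%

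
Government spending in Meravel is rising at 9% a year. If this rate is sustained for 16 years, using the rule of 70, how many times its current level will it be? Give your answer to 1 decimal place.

Doubling time ≈ 70/9 = 7.78 years.
16 years / 7.78 ≈ 2.06 doublings → factor 2^2.06 ≈ 4.2.

around 4.2 times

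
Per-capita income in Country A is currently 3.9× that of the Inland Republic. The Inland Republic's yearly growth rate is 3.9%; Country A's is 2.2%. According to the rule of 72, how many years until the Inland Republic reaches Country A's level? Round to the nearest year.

roughly 83 years

What matters is the difference: 1.7 pp.
Rule of 72 on the gap: the ratio halves every 72/1.7 ≈ 42.35 years.
A 3.9× gap takes log₂(3.9) ≈ 1.96 halvings to close: 1.96 × 42.35 ≈ 83 years.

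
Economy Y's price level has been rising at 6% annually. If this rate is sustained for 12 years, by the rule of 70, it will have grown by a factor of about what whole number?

approximately 2 times

70/6 ≈ 11.67 years per doubling.
12 years fits 1 doubling: 2^1 = 2.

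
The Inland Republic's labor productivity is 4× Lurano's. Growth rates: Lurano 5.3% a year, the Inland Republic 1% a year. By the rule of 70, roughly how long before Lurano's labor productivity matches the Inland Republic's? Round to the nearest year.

around 33 years

The growth-rate gap is 5.3% − 1% = 4.3 percentage points.
So the ratio between them halves every 70/4.3 ≈ 16.28 years.
A 4× gap closes after 2 halvings: 2 × 16.28 ≈ 33 years.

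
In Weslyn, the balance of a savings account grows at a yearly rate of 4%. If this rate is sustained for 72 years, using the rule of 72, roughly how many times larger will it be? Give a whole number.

about 16 times

At 4% one doubling takes ≈ 18.00 years; 72 years is 4 of them, so ×16.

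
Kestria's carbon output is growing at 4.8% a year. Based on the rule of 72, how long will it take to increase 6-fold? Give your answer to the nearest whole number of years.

≈ 39 years

At 4.8% it doubles every 72/4.8 ≈ 15.00 years.
6× is log₂ 6 ≈ 2.58 doublings, so ≈ 2.58 × 15.00 = 39 years.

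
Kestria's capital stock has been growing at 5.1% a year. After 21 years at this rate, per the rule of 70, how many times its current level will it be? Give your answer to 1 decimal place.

Doubles every ≈ 13.73 years (70/5.1).
21 years is 1.53 doublings; 2^1.53 ≈ 2.9×.

around 2.9 times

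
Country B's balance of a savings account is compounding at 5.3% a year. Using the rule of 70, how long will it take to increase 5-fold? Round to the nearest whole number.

Doubling time ≈ 70/5.3 = 13.21 years.
5× is log₂ 5 ≈ 2.32 doublings, so ≈ 2.32 × 13.21 = 31 years.

about 31 years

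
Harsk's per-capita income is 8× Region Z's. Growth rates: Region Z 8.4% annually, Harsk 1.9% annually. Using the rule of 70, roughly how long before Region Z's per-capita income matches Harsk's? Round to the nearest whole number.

The growth-rate gap is 8.4% − 1.9% = 6.5 percentage points.
So the ratio between them halves every 70/6.5 ≈ 10.77 years.
An 8× gap closes after 3 halvings: 3 × 10.77 ≈ 32 years.

≈ 32 years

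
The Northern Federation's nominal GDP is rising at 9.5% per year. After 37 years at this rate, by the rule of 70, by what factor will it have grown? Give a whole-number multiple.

approximately 32 times

Doubling time ≈ 70/9.5 = 7.37 years.
37/7.37 ≈ 5 doublings, so about 2^5 = 32×.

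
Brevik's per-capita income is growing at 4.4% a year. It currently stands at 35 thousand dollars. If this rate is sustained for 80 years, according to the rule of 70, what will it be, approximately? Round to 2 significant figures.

It doubles every 70/4.4 ≈ 15.91 years, so 80 years is 5.03 doublings.
2^5.03 ≈ 32.67; 35 × 32.67 ≈ 1100 thousand dollars.

roughly 1100 thousand dollars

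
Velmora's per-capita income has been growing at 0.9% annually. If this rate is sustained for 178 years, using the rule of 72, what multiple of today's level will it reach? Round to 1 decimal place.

Doubling time ≈ 72/0.9 = 80.00 years.
178 years / 80.00 ≈ 2.23 doublings → factor 2^2.23 ≈ 4.7.

about 4.7 times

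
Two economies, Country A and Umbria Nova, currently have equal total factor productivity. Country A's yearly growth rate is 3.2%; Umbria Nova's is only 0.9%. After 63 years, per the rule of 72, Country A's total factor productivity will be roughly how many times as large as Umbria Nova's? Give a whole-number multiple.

Only the 2.3-point difference matters.
72/2.3 ≈ 31.30 years per doubling of the ratio; 63 years gives 2.01 doublings, so ≈ 4×.

approximately 4 times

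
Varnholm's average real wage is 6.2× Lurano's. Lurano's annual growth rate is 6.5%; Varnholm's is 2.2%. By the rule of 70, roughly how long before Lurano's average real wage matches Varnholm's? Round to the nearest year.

What matters is the difference: 4.3 pp.
Rule of 70 on the gap: the ratio halves every 70/4.3 ≈ 16.28 years.
A 6.2× gap takes log₂(6.2) ≈ 2.63 halvings to close: 2.63 × 16.28 ≈ 43 years.

roughly 43 years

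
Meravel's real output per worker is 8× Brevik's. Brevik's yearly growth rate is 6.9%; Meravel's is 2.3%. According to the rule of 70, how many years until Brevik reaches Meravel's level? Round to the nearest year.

Brevik gains on Meravel at 6.9% − 2.3% = 4.6 points a year.
At that relative rate the gap halves every 70/4.6 ≈ 15.22 years.
An 8× gap closes after 3 halvings: 3 × 15.22 ≈ 46 years.

46 years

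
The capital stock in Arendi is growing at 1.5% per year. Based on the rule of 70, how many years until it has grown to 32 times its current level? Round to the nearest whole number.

One doubling takes 70/1.5 = 46.67 years.
Getting to 32× needs 5 doublings: 5 × 46.67 ≈ 233 years.

roughly 233 years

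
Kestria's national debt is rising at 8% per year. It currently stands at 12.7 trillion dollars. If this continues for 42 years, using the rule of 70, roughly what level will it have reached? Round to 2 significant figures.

around 350 trillion dollars

Doubling time ≈ 70/8 = 8.75 years.
42 years is 42/8.75 ≈ 4.80 doublings, a factor of 2^4.80 ≈ 27.86.
12.7 × 27.86 ≈ 350 trillion dollars.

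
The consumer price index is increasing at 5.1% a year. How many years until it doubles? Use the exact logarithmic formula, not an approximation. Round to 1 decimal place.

13.9 years

t = ln(2) / ln(1 + 0.051) = 0.6931 / 0.049742 ≈ 13.93.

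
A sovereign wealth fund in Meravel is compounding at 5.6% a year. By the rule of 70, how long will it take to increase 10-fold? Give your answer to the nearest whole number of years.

about 42 years

At 5.6% it doubles every 70/5.6 ≈ 12.50 years.
Reaching 10× takes log₂(10) ≈ 3.32 doublings.
3.32 × 12.50 ≈ 42 years.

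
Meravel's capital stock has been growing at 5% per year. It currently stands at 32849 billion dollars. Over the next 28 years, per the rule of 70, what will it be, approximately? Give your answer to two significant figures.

≈ 130000 billion dollars

It doubles every 70/5 ≈ 14.00 years, so 28 years is 2.00 doublings.
2^2.00 ≈ 4.00; 32849 × 4.00 ≈ 130000 billion dollars.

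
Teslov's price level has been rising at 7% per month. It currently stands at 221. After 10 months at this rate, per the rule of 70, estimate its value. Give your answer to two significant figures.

Doubling time ≈ 70/7 = 10.00 months.
10 months is 10/10.00 ≈ 1.00 doublings, a factor of 2^1.00 ≈ 2.00.
221 × 2.00 ≈ 440.

around 440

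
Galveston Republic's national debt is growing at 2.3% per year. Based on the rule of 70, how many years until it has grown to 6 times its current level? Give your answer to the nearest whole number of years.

roughly 79 years

At 2.3% it doubles every 70/2.3 ≈ 30.43 years.
6× is log₂ 6 ≈ 2.58 doublings, so ≈ 2.58 × 30.43 = 79 years.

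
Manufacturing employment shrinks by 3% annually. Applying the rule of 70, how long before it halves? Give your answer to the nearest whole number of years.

Falling at 3%, it halves about every 70/3 = 23.33 years.

23 years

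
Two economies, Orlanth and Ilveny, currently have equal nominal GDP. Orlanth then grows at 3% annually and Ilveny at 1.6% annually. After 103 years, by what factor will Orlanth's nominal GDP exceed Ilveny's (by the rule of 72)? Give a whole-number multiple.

Only the 1.4-point difference matters.
72/1.4 ≈ 51.43 years per doubling of the ratio; 103 years gives 2.00 doublings, so ≈ 4×.

roughly 4 times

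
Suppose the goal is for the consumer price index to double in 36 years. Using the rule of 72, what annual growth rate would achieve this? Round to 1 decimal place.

around 2.0%

72 / 36 ≈ 2.00, so about 2.0% annually.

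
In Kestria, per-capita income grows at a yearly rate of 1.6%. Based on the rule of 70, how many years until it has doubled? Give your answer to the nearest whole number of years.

At 1.6%, doubling takes about 70/1.6 = 43.75 years.

about 44 years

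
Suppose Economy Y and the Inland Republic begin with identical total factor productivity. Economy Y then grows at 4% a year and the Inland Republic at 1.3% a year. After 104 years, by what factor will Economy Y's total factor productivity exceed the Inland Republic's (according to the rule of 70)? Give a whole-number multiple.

roughly 16 times

Rate gap = 4% − 1.3% = 2.7 points.
The ratio doubles every 70/2.7 ≈ 25.93 years.
104/25.93 ≈ 4.01 doublings → ratio ≈ 2^4.01 ≈ 16.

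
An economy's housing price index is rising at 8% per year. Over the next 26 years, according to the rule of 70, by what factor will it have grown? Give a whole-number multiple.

70/8 ≈ 8.75 years per doubling.
26 years fits 3 doublings: 2^3 = 8.

8 times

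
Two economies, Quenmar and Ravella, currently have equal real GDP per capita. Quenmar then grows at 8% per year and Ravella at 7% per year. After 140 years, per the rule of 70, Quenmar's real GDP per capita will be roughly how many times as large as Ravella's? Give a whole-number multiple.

Only the 1-point difference matters.
70/1 ≈ 70.00 years per doubling of the ratio; 140 years gives 2.00 doublings, so ≈ 4×.

roughly 4 times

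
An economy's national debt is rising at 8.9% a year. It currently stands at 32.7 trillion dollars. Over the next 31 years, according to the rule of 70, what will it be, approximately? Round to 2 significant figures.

It doubles every 70/8.9 ≈ 7.87 years, so 31 years is 3.94 doublings.
2^3.94 ≈ 15.35; 32.7 × 15.35 ≈ 500 trillion dollars.

around 500 trillion dollars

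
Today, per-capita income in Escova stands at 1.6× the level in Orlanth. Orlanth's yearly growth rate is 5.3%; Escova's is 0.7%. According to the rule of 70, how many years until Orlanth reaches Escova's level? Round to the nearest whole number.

The growth-rate gap is 5.3% − 0.7% = 4.6 percentage points.
So the ratio between them halves every 70/4.6 ≈ 15.22 years.
A 1.6× gap takes log₂(1.6) ≈ 0.68 halvings to close: 0.68 × 15.22 ≈ 10 years.

10 years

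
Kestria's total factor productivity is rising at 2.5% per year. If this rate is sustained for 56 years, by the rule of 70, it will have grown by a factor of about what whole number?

around 4 times

At 2.5% one doubling takes ≈ 28.00 years; 56 years is 2 of them, so ×4.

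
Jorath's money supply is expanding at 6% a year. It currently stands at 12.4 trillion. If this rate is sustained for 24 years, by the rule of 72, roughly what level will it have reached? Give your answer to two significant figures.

Doubling time ≈ 72/6 = 12.00 years.
24 years is 24/12.00 ≈ 2.00 doublings, a factor of 2^2.00 ≈ 4.00.
12.4 × 4.00 ≈ 50 trillion.

roughly 50 trillion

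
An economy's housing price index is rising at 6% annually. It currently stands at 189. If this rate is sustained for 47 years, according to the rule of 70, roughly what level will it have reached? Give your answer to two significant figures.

about 3100

It doubles every 70/6 ≈ 11.67 years, so 47 years is 4.03 doublings.
2^4.03 ≈ 16.34; 189 × 16.34 ≈ 3100.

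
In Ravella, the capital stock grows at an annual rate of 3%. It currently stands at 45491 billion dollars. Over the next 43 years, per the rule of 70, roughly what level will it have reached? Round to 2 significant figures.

≈ 160000 billion dollars

It doubles every 70/3 ≈ 23.33 years, so 43 years is 1.84 doublings.
2^1.84 ≈ 3.58; 45491 × 3.58 ≈ 160000 billion dollars.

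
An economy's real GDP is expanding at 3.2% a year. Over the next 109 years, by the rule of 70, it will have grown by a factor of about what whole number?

At 3.2% one doubling takes ≈ 21.88 years; 109 years is 5 of them, so ×32.

around 32 times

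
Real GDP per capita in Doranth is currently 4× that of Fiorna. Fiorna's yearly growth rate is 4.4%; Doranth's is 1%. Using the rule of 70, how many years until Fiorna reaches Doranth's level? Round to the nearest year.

What matters is the difference: 3.4 pp.
Rule of 70 on the gap: the ratio halves every 70/3.4 ≈ 20.59 years.
A 4× gap closes after 2 halvings: 2 × 20.59 ≈ 41 years.

roughly 41 years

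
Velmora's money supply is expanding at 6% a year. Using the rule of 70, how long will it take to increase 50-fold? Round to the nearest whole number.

One doubling takes 70/6 = 11.67 years.
Reaching 50× takes log₂(50) ≈ 5.64 doublings.
5.64 × 11.67 ≈ 66 years.

66 years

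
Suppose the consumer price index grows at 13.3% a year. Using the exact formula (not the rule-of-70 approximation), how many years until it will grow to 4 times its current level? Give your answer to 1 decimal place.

11.1 years

t = ln(4) / ln(1 + 0.133) = 1.3863 / 0.124869 ≈ 11.10.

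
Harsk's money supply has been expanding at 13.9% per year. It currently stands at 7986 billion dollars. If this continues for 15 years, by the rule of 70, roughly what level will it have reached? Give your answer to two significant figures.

63000 billion dollars

It doubles every 70/13.9 ≈ 5.04 years, so 15 years is 2.98 doublings.
2^2.98 ≈ 7.89; 7986 × 7.89 ≈ 63000 billion dollars.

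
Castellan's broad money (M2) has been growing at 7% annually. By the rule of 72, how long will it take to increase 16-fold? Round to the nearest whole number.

about 41 years

One doubling takes 72/7 = 10.29 years.
16 = 2^4, so 4 doublings → 41 years.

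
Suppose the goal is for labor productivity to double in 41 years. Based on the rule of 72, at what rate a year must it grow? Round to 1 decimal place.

72 / 41 ≈ 1.76, so about 1.8% a year.

1.8%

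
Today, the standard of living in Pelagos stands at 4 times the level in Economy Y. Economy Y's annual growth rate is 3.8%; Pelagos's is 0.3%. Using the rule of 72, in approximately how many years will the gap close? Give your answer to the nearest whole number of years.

about 41 years

Economy Y gains on Pelagos at 3.8% − 0.3% = 3.5 points a year.
At that relative rate the gap halves every 72/3.5 ≈ 20.57 years.
A 4 times gap closes after 2 halvings: 2 × 20.57 ≈ 41 years.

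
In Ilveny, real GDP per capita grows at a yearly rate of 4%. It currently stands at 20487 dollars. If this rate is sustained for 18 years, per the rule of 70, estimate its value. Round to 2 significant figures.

It doubles every 70/4 ≈ 17.50 years, so 18 years is 1.03 doublings.
2^1.03 ≈ 2.04; 20487 × 2.04 ≈ 42000 dollars.

around 42000 dollars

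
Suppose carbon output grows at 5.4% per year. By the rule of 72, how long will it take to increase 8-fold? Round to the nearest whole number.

roughly 40 years

Doubling time ≈ 72/5.4 = 13.33 years.
Getting to 8× needs 3 doublings: 3 × 13.33 ≈ 40 years.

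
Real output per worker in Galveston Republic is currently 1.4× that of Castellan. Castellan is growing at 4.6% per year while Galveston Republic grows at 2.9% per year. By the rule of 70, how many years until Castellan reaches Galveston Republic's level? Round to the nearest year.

What matters is the difference: 1.7 pp.
Rule of 70 on the gap: the ratio halves every 70/1.7 ≈ 41.18 years.
A 1.4× gap takes log₂(1.4) ≈ 0.49 halvings to close: 0.49 × 41.18 ≈ 20 years.

approximately 20 years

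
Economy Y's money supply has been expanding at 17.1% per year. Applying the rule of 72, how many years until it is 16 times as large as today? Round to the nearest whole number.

Doubling time ≈ 72/17.1 = 4.21 years.
16× is 4 doublings, so 4 × 4.21 ≈ 17 years.

around 17 years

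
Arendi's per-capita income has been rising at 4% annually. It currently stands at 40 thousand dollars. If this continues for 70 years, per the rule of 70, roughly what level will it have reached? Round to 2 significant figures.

Doubling time ≈ 70/4 = 17.50 years.
70 years is 70/17.50 ≈ 4.00 doublings, a factor of 2^4.00 ≈ 16.00.
40 × 16.00 ≈ 640 thousand dollars.

roughly 640 thousand dollars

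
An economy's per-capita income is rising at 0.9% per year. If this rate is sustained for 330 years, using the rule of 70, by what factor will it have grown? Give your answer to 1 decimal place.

Doubles every ≈ 77.78 years (70/0.9).
330 years is 4.24 doublings; 2^4.24 ≈ 18.9×.

about 18.9 times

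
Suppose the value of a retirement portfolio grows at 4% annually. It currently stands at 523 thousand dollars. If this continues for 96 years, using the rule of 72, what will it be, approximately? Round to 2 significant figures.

about 21000 thousand dollars

Doubling time ≈ 72/4 = 18.00 years.
96 years is 96/18.00 ≈ 5.33 doublings, a factor of 2^5.33 ≈ 40.22.
523 × 40.22 ≈ 21000 thousand dollars.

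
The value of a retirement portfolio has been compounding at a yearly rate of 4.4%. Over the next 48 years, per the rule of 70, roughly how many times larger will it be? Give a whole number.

roughly 8 times

At 4.4% one doubling takes ≈ 15.91 years; 48 years is 3 of them, so ×8.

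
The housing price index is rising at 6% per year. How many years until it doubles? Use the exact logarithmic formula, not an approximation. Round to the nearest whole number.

12 years

t = ln(2) / ln(1 + 0.06) = 0.6931 / 0.058269 ≈ 11.89.
≈ 12 years.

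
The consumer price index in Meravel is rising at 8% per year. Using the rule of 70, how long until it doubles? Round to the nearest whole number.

Doubling time ≈ 70 / 8 = 8.75 years.

approximately 9 years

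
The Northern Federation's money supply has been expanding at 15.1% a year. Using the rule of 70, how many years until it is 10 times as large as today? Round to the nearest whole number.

15 years

Doubling time ≈ 70/15.1 = 4.64 years.
10× is log₂ 10 ≈ 3.32 doublings, so ≈ 3.32 × 4.64 = 15 years.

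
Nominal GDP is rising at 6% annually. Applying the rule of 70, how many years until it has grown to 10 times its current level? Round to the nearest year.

At 6% it doubles every 70/6 ≈ 11.67 years.
Reaching 10× takes log₂(10) ≈ 3.32 doublings.
3.32 × 11.67 ≈ 39 years.

39 years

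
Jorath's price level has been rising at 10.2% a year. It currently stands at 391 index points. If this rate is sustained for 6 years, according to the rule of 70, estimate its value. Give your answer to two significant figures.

approximately 720 index points

It doubles every 70/10.2 ≈ 6.86 years, so 6 years is 0.87 doublings.
2^0.87 ≈ 1.83; 391 × 1.83 ≈ 720 index points.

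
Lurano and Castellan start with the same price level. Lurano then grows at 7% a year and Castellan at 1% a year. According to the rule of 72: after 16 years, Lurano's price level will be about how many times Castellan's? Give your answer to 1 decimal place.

around 2.5 times

Only the 6-point difference matters.
72/6 ≈ 12.00 years per doubling of the ratio; 16 years gives 1.33 doublings, so ≈ 2.5×.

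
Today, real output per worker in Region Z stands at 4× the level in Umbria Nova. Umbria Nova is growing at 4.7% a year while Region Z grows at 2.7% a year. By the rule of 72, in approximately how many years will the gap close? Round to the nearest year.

The growth-rate gap is 4.7% − 2.7% = 2 percentage points.
So the ratio between them halves every 72/2 ≈ 36.00 years.
A 4× gap closes after 2 halvings: 2 × 36.00 ≈ 72 years.

around 72 years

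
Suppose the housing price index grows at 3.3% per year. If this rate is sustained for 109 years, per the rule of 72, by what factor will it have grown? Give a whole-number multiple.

approximately 32 times

72/3.3 ≈ 21.82 years per doubling.
109 years fits 5 doublings: 2^5 = 32.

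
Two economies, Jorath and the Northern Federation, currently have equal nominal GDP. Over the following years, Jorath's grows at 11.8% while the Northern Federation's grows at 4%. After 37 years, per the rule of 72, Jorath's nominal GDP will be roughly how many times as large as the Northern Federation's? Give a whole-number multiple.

around 16 times

Jorath pulls ahead at 7.8 pp per year, so the ratio doubles every 72/7.8 ≈ 9.23 years.
In 37 years that's 4.01 doublings: 2^4.01 ≈ 16.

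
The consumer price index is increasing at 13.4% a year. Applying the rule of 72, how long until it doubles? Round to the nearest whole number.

At 13.4%, doubling takes about 72/13.4 = 5.37 years.

approximately 5 years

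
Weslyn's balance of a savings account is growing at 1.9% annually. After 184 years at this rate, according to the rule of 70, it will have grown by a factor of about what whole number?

Doubling time ≈ 70/1.9 = 36.84 years.
184/36.84 ≈ 5 doublings, so about 2^5 = 32×.

around 32 times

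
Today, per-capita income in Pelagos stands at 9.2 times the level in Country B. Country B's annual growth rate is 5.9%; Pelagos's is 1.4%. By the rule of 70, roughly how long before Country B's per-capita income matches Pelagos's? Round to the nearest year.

Country B gains on Pelagos at 5.9% − 1.4% = 4.5 points a year.
At that relative rate the gap halves every 70/4.5 ≈ 15.56 years.
A 9.2 times gap takes log₂(9.2) ≈ 3.20 halvings to close: 3.20 × 15.56 ≈ 50 years.

approximately 50 years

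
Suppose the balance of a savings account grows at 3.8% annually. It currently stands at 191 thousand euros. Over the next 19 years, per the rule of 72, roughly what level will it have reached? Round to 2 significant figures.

Doubling time ≈ 72/3.8 = 18.95 years.
19 years is 19/18.95 ≈ 1.00 doublings, a factor of 2^1.00 ≈ 2.00.
191 × 2.00 ≈ 380 thousand euros.

around 380 thousand euros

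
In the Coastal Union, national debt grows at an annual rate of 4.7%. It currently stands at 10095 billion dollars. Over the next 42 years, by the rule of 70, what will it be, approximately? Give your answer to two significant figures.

Doubling time ≈ 70/4.7 = 14.89 years.
42 years is 42/14.89 ≈ 2.82 doublings, a factor of 2^2.82 ≈ 7.06.
10095 × 7.06 ≈ 71000 billion dollars.

approximately 71000 billion dollars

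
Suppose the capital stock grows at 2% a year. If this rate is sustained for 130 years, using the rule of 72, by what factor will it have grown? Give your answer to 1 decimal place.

Doubles every ≈ 36.00 years (72/2).
130 years is 3.61 doublings; 2^3.61 ≈ 12.2×.

12.2 times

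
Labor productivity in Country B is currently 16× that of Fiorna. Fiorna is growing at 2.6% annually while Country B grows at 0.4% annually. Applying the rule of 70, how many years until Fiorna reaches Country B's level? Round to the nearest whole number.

What matters is the difference: 2.2 pp.
Rule of 70 on the gap: the ratio halves every 70/2.2 ≈ 31.82 years.
A 16× gap closes after 4 halvings: 4 × 31.82 ≈ 127 years.

about 127 years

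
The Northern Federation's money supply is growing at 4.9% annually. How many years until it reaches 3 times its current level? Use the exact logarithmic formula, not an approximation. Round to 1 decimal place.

23.0 years

t = ln(3) / ln(1 + 0.049) = 1.0986 / 0.047837 ≈ 22.97.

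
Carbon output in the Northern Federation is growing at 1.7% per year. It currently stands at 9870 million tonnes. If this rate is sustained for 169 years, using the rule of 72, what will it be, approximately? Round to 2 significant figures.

Doubling time ≈ 72/1.7 = 42.35 years.
169 years is 169/42.35 ≈ 3.99 doublings, a factor of 2^3.99 ≈ 15.89.
9870 × 15.89 ≈ 160000 million tonnes.

approximately 160000 million tonnes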